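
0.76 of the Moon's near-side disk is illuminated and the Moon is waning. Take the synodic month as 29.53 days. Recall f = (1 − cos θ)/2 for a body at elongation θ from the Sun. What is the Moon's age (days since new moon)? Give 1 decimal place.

From f = (1 − cos θ)/2: cos θ = 1 − 2×0.76 = -0.520; arccos → 121.3°.
A waning Moon lies in 180°–360°, so θ = 360° − 121.3° = 238.7°.
At 360°/29.53 d per day, 238.7° corresponds to 19.58 days.

19.6 days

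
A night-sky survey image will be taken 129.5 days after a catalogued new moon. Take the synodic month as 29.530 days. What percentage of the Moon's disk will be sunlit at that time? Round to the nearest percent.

88%

Reduce mod P: 129.5 − 4×29.530 = 11.38 d into the current lunation.
Phase angle: θ = 360°·(11.38 d)/(29.530 d) = 138.7°.
With cos θ = (-0.752), the lit fraction is (1 − (-0.752))/2 ≈ 0.876, so 88%.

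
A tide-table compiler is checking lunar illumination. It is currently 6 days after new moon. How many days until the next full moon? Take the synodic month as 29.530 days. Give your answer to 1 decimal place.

8.8 days

Full moon is 0.5 of the way through the cycle: age 0.5 × 29.530 = 14.765 d.
So 8.765 days remain (14.765 − 6).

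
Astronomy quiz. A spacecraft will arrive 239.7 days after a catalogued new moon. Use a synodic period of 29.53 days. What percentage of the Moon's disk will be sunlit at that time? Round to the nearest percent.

239.7 d spans 8 complete synodic months (8 × 29.53 = 236.24 d) plus 3.46 d.
Phase angle: θ = 360°·(3.46 d)/(29.53 d) = 42.2°.
With cos θ = 0.741, the lit fraction is (1 − 0.741)/2 ≈ 0.129, so 13%.

13%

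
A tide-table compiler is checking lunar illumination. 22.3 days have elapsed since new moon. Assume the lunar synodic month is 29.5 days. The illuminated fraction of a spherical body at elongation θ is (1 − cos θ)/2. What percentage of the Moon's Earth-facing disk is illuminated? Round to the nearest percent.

Elongation θ = 360° × 22.3/29.5 ≈ 272.1°.
With cos θ = 0.037, the lit fraction is (1 − 0.037)/2 ≈ 0.481, so 48%.

48%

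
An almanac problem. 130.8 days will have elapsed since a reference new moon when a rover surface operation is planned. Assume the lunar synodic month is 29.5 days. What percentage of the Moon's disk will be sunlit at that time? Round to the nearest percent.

Reduce mod P: 130.8 − 4×29.5 = 12.80 d into the current lunation.
The Moon has covered 12.80/29.5 of its cycle, so θ ≈ 360° × 12.80/29.5 = 156.2°.
cos 156.2° = (-0.915), so f = (1 − (-0.915))/2 = 0.957, so 96%.

96%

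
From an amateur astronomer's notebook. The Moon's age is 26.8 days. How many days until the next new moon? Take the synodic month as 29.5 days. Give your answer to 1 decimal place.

2.7 days

One full lunation from the last new moon is 29.5 d; remaining = 29.5 − 26.8 = 2.700 d.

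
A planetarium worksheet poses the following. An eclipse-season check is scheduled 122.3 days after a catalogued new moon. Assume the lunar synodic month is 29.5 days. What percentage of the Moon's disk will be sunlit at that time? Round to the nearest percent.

Reduce mod P: 122.3 − 4×29.5 = 4.30 d into the current lunation.
The Moon has covered 4.30/29.5 of its cycle, so θ ≈ 360° × 4.30/29.5 = 52.5°.
With cos θ = 0.609, the lit fraction is (1 − 0.609)/2 ≈ 0.195, so 20%.

20%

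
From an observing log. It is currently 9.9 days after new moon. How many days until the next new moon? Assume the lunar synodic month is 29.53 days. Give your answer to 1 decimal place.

19.6 days

One full lunation from the last new moon is 29.53 d; remaining = 29.53 − 9.9 = 19.630 d.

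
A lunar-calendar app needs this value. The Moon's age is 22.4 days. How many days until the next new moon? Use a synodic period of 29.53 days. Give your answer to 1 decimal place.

One full lunation from the last new moon is 29.53 d; remaining = 29.53 − 22.4 = 7.130 d.

7.1 days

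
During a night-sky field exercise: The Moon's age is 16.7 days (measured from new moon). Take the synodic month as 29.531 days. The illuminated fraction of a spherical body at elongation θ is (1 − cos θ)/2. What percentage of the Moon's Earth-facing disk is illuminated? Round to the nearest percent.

The Moon has covered 16.7/29.531 of its cycle, so θ ≈ 360° × 16.7/29.531 = 203.6°.
cos 203.6° = (-0.916), so f = (1 − (-0.916))/2 = 0.958, so 96%.

96%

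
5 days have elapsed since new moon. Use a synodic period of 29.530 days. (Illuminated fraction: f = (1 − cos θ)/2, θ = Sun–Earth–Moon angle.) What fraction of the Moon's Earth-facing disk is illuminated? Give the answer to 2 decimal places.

0.26

The Moon has covered 5/29.530 of its cycle, so θ ≈ 360° × 5/29.530 = 61.0°.
Illuminated fraction = (1 − cos 61.0°)/2 = (1 − 0.485)/2 ≈ 0.257.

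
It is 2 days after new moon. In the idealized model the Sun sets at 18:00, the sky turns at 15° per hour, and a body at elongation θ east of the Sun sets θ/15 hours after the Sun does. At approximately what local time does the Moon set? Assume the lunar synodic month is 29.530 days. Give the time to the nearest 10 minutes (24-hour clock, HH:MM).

19:40

The Moon has covered 2/29.530 of its cycle, so θ ≈ 360° × 2/29.530 = 24.4°.
At 15° of sky rotation per hour, 24.4° corresponds to a 1.63 h lag.
18:00 + 1.625 h ≈ 19:38 → 19:40 to the nearest ten minutes.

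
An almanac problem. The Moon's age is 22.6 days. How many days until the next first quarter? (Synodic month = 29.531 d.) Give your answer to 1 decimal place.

14.3 days

First quarter is 0.25 of the way through the cycle: age 0.25 × 29.531 = 7.383 d.
This lunation's first quarter (7.383 d) has passed, so add one period: 36.914 − 22.6 = 14.314 days.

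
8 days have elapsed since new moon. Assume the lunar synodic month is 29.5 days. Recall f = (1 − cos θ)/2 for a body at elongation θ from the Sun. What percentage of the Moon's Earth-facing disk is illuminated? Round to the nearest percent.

57%

Elongation θ = 360° × 8/29.5 ≈ 97.6°.
With cos θ = (-0.133), the lit fraction is (1 − (-0.133))/2 ≈ 0.566, so 57%.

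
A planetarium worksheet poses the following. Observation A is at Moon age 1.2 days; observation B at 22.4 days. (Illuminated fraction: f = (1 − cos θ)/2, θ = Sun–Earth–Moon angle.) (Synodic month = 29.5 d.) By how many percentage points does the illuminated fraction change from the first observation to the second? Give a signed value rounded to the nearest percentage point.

+45 percentage points

First observation: θ = 360°·1.2/29.5 = 14.6°, so f = 0.016.
Second observation: θ = 273.4°, f = 0.471.
Δf = 0.471 − 0.016 = +0.454, i.e. +45 pp.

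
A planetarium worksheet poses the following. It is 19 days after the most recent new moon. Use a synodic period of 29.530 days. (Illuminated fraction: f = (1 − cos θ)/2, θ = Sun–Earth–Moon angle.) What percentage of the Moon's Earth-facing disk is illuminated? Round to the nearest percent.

The Moon has covered 19/29.530 of its cycle, so θ ≈ 360° × 19/29.530 = 231.6°.
Illuminated fraction = (1 − cos 231.6°)/2 = (1 − (-0.621))/2 ≈ 0.810, so 81%.

81%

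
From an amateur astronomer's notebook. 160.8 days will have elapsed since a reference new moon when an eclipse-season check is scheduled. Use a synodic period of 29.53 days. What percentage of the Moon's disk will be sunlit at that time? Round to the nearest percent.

97%

160.8 d spans 5 complete synodic months (5 × 29.53 = 147.65 d) plus 13.15 d.
Elongation θ = 360° × 13.15/29.53 ≈ 160.3°.
cos 160.3° = (-0.942), so f = (1 − (-0.942))/2 = 0.971, so 97%.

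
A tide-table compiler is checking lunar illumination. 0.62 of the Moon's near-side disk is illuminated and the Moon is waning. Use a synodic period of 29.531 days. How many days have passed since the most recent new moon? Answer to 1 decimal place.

21.0 days

Invert f = (1 − cos θ)/2 to get cos θ = 1 − 2(0.62) = -0.240, hence θ₀ = arccos -0.240 = 103.9°.
Since the Moon is past full (waning), take the reflex angle: θ = 360° − 103.9° = 256.1°.
Age = 29.531 × 256.1°/360° ≈ 21.01 days.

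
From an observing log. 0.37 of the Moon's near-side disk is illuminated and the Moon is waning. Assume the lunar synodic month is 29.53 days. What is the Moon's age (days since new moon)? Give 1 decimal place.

cos θ = 1 − 2f = 0.260, giving a principal value of 74.9°.
Since the Moon is past full (waning), take the reflex angle: θ = 360° − 74.9° = 285.1°.
That fraction of the synodic month is 285.1/360 × 29.53 d ≈ 23.38 d.

23.4 days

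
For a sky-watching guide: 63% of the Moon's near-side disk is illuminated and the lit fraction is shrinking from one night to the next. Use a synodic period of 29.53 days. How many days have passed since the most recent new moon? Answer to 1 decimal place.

20.9 days

cos θ = 1 − 2f = -0.260, giving a principal value of 105.1°.
Waning ⇒ past full, so θ = 360° − 105.1° = 254.9°.
Age = 29.53 × 254.9°/360° ≈ 20.91 days.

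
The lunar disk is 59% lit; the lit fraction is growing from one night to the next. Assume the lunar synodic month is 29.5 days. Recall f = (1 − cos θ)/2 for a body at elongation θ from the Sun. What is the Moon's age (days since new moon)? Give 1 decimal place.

8.2 days

From f = (1 − cos θ)/2: cos θ = 1 − 2×0.59 = -0.180; arccos → 100.4°.
The Moon is waxing (0°–180°), so θ = 100.4° directly.
Age = 29.5 × 100.4°/360° ≈ 8.22 days.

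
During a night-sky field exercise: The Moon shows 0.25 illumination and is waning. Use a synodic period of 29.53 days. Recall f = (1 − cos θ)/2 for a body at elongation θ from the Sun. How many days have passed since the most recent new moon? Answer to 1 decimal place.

24.6 days

cos θ = 1 − 2f = 0.500, giving a principal value of 60.0°.
Waning ⇒ past full, so θ = 360° − 60.0° = 300.0°.
That fraction of the synodic month is 300.0/360 × 29.53 d ≈ 24.61 d.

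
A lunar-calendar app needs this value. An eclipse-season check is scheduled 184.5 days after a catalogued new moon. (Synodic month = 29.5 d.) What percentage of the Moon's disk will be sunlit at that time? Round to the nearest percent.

51%

184.5 d spans 6 complete synodic months (6 × 29.5 = 177.00 d) plus 7.50 d.
Phase angle: θ = 360°·(7.50 d)/(29.5 d) = 91.5°.
Illuminated fraction = (1 − cos 91.5°)/2 = (1 − (-0.027))/2 ≈ 0.513, so 51%.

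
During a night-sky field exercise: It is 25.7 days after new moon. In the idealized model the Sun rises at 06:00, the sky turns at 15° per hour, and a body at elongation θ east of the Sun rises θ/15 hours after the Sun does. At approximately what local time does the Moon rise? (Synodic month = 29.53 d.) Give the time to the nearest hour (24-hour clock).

The Moon has covered 25.7/29.53 of its cycle, so θ ≈ 360° × 25.7/29.53 = 313.3°.
At 15° of sky rotation per hour, 313.3° corresponds to a 20.89 h lag.
06:00 + 20.89 h ≈ 02:53 → 03:00 to the nearest hour.

03:00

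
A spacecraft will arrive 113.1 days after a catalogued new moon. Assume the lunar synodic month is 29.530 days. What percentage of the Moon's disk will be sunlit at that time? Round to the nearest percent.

113.1 d spans 3 complete synodic months (3 × 29.530 = 88.59 d) plus 24.51 d.
Phase angle: θ = 360°·(24.51 d)/(29.530 d) = 298.8°.
Illuminated fraction = (1 − cos 298.8°)/2 = (1 − 0.482)/2 ≈ 0.259, so 26%.

26%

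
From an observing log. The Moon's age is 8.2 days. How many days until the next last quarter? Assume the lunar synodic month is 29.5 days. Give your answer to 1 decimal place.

13.9 days

Last quarter is 0.75 of the way through the cycle: age 0.75 × 29.5 = 22.125 d.
That is 22.125 − 8.2 = 13.925 days ahead.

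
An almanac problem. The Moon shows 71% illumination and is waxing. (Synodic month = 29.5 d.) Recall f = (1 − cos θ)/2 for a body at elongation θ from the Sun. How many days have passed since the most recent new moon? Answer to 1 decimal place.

9.4 days

Invert f = (1 − cos θ)/2 to get cos θ = 1 − 2(0.71) = -0.420, hence θ₀ = arccos -0.420 = 114.8°.
Waxing ⇒ before full, so θ = 114.8°.
Age = 29.5 × 114.8°/360° ≈ 9.41 days.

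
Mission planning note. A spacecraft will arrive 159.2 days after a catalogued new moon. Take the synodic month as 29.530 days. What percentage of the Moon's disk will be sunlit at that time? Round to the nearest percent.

89%

159.2/29.530 = 5.391 lunations, so 5 complete cycles and 11.55 d into the next.
Elongation θ = 360° × 11.55/29.530 ≈ 140.8°.
With cos θ = (-0.775), the lit fraction is (1 − (-0.775))/2 ≈ 0.888, so 89%.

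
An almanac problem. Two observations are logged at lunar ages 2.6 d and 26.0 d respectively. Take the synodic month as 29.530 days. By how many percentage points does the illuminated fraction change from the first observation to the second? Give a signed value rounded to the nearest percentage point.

θ₁ = 360° × 2.6/29.530 = 31.7°, f₁ = (1 − cos θ₁)/2 = 0.075.
θ₂ = 360° × 26.0/29.530 = 317.0°, f₂ = (1 − cos θ₂)/2 = 0.135.
Change = f₂ − f₁ = +0.060 → +6 percentage points.

+6 percentage points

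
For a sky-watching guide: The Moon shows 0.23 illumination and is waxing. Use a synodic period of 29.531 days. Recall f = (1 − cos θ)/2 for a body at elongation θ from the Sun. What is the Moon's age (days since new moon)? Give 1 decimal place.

cos θ = 1 − 2f = 0.540, giving a principal value of 57.3°.
The Moon is waxing (0°–180°), so θ = 57.3° directly.
At 360°/29.531 d per day, 57.3° corresponds to 4.70 days.

4.7 days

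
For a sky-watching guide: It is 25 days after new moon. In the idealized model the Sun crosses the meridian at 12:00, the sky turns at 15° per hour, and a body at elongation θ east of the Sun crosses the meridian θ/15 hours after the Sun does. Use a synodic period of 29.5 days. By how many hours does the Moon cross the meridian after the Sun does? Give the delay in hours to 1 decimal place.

20.3 h

Phase angle: θ = 360°·(25 d)/(29.5 d) = 305.1°.
The Moon trails the Sun by θ/15 = 305.1/15 ≈ 20.34 hours.
So the Moon crosses the meridian 20.34 h after the Sun.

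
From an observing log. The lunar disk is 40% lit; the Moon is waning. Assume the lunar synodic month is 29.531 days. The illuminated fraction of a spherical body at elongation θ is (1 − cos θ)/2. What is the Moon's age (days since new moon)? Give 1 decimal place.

23.1 days

Invert f = (1 − cos θ)/2 to get cos θ = 1 − 2(0.40) = 0.200, hence θ₀ = arccos 0.200 = 78.5°.
A waning Moon lies in 180°–360°, so θ = 360° − 78.5° = 281.5°.
That fraction of the synodic month is 281.5/360 × 29.531 d ≈ 23.09 d.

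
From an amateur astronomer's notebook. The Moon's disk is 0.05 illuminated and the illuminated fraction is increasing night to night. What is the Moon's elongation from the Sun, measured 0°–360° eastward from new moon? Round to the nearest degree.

From f = (1 − cos θ)/2: cos θ = 1 − 2×0.05 = 0.900; arccos → 25.8°.
The Moon is waxing (0°–180°), so θ = 25.8° directly.

26°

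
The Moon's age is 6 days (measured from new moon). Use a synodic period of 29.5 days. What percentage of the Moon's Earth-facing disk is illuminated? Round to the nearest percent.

Phase angle: θ = 360°·(6 d)/(29.5 d) = 73.2°.
Illuminated fraction = (1 − cos 73.2°)/2 = (1 − 0.289)/2 ≈ 0.356, so 36%.

36%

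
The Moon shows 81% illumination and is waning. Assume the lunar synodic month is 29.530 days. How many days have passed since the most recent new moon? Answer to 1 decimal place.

Invert f = (1 − cos θ)/2 to get cos θ = 1 − 2(0.81) = -0.620, hence θ₀ = arccos -0.620 = 128.3°.
A waning Moon lies in 180°–360°, so θ = 360° − 128.3° = 231.7°.
At 360°/29.530 d per day, 231.7° corresponds to 19.00 days.

19.0 days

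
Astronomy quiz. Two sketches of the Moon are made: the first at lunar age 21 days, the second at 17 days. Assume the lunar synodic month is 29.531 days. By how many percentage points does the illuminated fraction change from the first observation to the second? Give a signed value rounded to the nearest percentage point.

+32 pp

First observation: θ = 360°·21/29.531 = 256.0°, so f = 0.621.
Second observation: θ = 207.2°, f = 0.945.
Δf = 0.945 − 0.621 = +0.324, i.e. +32 pp.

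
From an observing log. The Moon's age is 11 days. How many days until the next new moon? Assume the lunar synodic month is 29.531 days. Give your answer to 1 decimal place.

One full lunation from the last new moon is 29.531 d; remaining = 29.531 − 11 = 18.531 d.

18.5 days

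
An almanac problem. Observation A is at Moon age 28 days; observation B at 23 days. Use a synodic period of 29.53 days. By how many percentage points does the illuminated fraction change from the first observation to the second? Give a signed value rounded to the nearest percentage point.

θ₁ = 360° × 28/29.53 = 341.3°, f₁ = (1 − cos θ₁)/2 = 0.026.
θ₂ = 360° × 23/29.53 = 280.4°, f₂ = (1 − cos θ₂)/2 = 0.410.
Change = f₂ − f₁ = +0.384 → +38 percentage points.

+38 pp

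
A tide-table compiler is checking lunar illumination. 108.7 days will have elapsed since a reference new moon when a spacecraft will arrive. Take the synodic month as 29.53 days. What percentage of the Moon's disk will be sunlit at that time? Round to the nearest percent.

71%

108.7 d spans 3 complete synodic months (3 × 29.53 = 88.59 d) plus 20.11 d.
Phase angle: θ = 360°·(20.11 d)/(29.53 d) = 245.2°.
Illuminated fraction = (1 − cos 245.2°)/2 = (1 − (-0.420))/2 ≈ 0.710, so 71%.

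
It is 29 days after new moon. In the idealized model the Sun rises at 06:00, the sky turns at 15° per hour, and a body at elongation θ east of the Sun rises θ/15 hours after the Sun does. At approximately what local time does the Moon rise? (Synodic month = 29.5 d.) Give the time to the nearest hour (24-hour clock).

06:00

Elongation θ = 360° × 29/29.5 ≈ 353.9°.
The Moon trails the Sun by θ/15 = 353.9/15 ≈ 23.59 hours.
06:00 + 23.59 h ≈ 05:36 → 06:00 to the nearest hour.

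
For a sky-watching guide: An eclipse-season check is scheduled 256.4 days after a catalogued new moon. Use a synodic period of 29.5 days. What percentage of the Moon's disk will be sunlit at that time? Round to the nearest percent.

68%

256.4/29.5 = 8.692 lunations, so 8 complete cycles and 20.40 d into the next.
Elongation θ = 360° × 20.40/29.5 ≈ 248.9°.
cos 248.9° = (-0.359), so f = (1 − (-0.359))/2 = 0.680, so 68%.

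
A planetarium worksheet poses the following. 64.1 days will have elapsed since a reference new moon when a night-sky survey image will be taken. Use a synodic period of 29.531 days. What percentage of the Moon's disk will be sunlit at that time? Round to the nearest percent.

Reduce mod P: 64.1 − 2×29.531 = 5.04 d into the current lunation.
Phase angle: θ = 360°·(5.04 d)/(29.531 d) = 61.4°.
With cos θ = 0.478, the lit fraction is (1 − 0.478)/2 ≈ 0.261, so 26%.

26%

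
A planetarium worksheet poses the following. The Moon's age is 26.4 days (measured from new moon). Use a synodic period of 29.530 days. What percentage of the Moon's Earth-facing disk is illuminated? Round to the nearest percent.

11%

The Moon has covered 26.4/29.530 of its cycle, so θ ≈ 360° × 26.4/29.530 = 321.8°.
cos 321.8° = 0.786, so f = (1 − 0.786)/2 = 0.107, so 11%.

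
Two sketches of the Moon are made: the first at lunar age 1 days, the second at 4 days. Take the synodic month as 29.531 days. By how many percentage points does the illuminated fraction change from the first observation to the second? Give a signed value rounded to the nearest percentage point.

First observation: θ = 360°·1/29.531 = 12.2°, so f = 0.011.
Second observation: θ = 48.8°, f = 0.170.
Δf = 0.170 − 0.011 = +0.159, i.e. +16 pp.

+16 pp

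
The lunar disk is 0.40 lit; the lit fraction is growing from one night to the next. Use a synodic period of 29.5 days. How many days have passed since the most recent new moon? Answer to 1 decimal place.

Invert f = (1 − cos θ)/2 to get cos θ = 1 − 2(0.40) = 0.200, hence θ₀ = arccos 0.200 = 78.5°.
Before full moon the principal value applies: θ = 78.5°.
At 360°/29.5 d per day, 78.5° corresponds to 6.43 days.

6.4 days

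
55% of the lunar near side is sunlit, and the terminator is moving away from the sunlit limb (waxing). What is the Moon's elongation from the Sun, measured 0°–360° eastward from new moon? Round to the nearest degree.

96°

From f = (1 − cos θ)/2: cos θ = 1 − 2×0.55 = -0.100; arccos → 95.7°.
The Moon is waxing (0°–180°), so θ = 95.7° directly.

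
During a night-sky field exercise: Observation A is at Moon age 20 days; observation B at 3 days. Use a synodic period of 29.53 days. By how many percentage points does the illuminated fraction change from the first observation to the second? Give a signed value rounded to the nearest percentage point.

-62 pp

θ₁ = 360° × 20/29.53 = 243.8°, f₁ = (1 − cos θ₁)/2 = 0.721.
θ₂ = 360° × 3/29.53 = 36.6°, f₂ = (1 − cos θ₂)/2 = 0.098.
Change = f₂ − f₁ = -0.622 → -62 percentage points.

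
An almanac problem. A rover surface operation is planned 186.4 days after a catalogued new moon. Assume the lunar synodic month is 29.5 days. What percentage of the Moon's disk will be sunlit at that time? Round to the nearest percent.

71%

186.4 d spans 6 complete synodic months (6 × 29.5 = 177.00 d) plus 9.40 d.
The Moon has covered 9.40/29.5 of its cycle, so θ ≈ 360° × 9.40/29.5 = 114.7°.
Illuminated fraction = (1 − cos 114.7°)/2 = (1 − (-0.418))/2 ≈ 0.709, so 71%.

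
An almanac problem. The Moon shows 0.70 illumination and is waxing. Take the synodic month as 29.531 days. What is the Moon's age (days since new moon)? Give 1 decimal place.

From f = (1 − cos θ)/2: cos θ = 1 − 2×0.70 = -0.400; arccos → 113.6°.
Waxing ⇒ before full, so θ = 113.6°.
At 360°/29.531 d per day, 113.6° corresponds to 9.32 days.

9.3 days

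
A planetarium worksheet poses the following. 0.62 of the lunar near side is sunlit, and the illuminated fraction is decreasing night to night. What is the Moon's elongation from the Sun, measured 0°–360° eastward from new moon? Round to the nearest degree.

Invert f = (1 − cos θ)/2 to get cos θ = 1 − 2(0.62) = -0.240, hence θ₀ = arccos -0.240 = 103.9°.
A waning Moon lies in 180°–360°, so θ = 360° − 103.9° = 256.1°.

256°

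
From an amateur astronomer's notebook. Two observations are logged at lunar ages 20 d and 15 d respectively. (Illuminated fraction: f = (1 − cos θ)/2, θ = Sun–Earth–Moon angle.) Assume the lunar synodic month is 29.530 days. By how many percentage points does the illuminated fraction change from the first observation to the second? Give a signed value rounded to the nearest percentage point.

+28 pp

θ₁ = 360° × 20/29.530 = 243.8°, f₁ = (1 − cos θ₁)/2 = 0.721.
θ₂ = 360° × 15/29.530 = 182.9°, f₂ = (1 − cos θ₂)/2 = 0.999.
Change = f₂ − f₁ = +0.279 → +28 percentage points.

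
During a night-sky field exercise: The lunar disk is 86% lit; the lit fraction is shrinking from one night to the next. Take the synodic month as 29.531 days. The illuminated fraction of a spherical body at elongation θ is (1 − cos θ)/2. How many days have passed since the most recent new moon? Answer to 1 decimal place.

18.4 days

From f = (1 − cos θ)/2: cos θ = 1 − 2×0.86 = -0.720; arccos → 136.1°.
Waning ⇒ past full, so θ = 360° − 136.1° = 223.9°.
That fraction of the synodic month is 223.9/360 × 29.531 d ≈ 18.37 d.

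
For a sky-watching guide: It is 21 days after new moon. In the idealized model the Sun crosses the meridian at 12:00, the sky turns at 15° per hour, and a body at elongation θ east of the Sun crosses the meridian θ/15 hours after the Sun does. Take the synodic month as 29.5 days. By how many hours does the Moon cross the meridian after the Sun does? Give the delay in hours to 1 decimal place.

17.1 h

The Moon has covered 21/29.5 of its cycle, so θ ≈ 360° × 21/29.5 = 256.3°.
The Moon trails the Sun by θ/15 = 256.3/15 ≈ 17.08 hours.
So the Moon crosses the meridian 17.08 h after the Sun.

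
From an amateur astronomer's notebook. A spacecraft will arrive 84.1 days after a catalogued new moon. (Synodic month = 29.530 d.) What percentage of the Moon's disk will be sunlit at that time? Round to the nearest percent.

84.1/29.530 = 2.848 lunations, so 2 complete cycles and 25.04 d into the next.
Elongation θ = 360° × 25.04/29.530 ≈ 305.3°.
cos 305.3° = 0.577, so f = (1 − 0.577)/2 = 0.211, so 21%.

21%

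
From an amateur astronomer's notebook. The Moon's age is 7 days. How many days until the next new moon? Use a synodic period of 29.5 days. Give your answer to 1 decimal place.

One full lunation from the last new moon is 29.5 d; remaining = 29.5 − 7 = 22.500 d.

22.5 days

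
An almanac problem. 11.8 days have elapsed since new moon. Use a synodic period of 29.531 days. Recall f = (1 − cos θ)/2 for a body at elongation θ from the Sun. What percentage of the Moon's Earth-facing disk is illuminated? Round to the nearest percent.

90%

Elongation θ = 360° × 11.8/29.531 ≈ 143.8°.
Illuminated fraction = (1 − cos 143.8°)/2 = (1 − (-0.807))/2 ≈ 0.904, so 90%.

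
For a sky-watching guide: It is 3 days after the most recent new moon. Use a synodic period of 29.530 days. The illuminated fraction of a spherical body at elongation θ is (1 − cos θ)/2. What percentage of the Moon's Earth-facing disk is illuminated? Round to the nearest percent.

Elongation θ = 360° × 3/29.530 ≈ 36.6°.
Illuminated fraction = (1 − cos 36.6°)/2 = (1 − 0.803)/2 ≈ 0.098, so 10%.

10%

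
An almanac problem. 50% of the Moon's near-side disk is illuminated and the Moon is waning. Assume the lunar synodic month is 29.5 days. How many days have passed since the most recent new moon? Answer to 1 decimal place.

cos θ = 1 − 2f = 0.000, giving a principal value of 90.0°.
Since the Moon is past full (waning), take the reflex angle: θ = 360° − 90.0° = 270.0°.
Age = 29.5 × 270.0°/360° ≈ 22.12 days.

22.1 days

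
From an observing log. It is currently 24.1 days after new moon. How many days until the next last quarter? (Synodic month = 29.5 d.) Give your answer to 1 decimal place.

Last quarter occurs at elongation 270°, i.e. at age 29.5 × 270/360 = 22.125 d.
This lunation's last quarter (22.125 d) has passed, so add one period: 51.625 − 24.1 = 27.525 days.

27.5 days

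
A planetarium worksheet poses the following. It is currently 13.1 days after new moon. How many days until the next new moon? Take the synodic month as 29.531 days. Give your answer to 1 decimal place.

One full lunation from the last new moon is 29.531 d; remaining = 29.531 − 13.1 = 16.431 d.

16.4 days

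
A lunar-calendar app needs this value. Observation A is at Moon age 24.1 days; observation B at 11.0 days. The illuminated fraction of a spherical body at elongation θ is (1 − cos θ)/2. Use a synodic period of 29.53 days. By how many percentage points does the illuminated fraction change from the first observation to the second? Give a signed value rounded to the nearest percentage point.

θ₁ = 360° × 24.1/29.53 = 293.8°, f₁ = (1 − cos θ₁)/2 = 0.298.
θ₂ = 360° × 11.0/29.53 = 134.1°, f₂ = (1 − cos θ₂)/2 = 0.848.
Change = f₂ − f₁ = +0.550 → +55 percentage points.

+55 percentage points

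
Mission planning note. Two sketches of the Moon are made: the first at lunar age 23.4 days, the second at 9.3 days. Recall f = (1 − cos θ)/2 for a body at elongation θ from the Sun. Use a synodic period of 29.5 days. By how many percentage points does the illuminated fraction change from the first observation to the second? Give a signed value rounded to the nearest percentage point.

+33 percentage points

θ₁ = 360° × 23.4/29.5 = 285.6°, f₁ = (1 − cos θ₁)/2 = 0.366.
θ₂ = 360° × 9.3/29.5 = 113.5°, f₂ = (1 − cos θ₂)/2 = 0.699.
Change = f₂ − f₁ = +0.333 → +33 percentage points.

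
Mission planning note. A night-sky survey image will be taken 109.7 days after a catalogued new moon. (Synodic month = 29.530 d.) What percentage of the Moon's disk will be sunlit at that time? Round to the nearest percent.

61%

109.7/29.530 = 3.715 lunations, so 3 complete cycles and 21.11 d into the next.
Elongation θ = 360° × 21.11/29.530 ≈ 257.4°.
Illuminated fraction = (1 − cos 257.4°)/2 = (1 − (-0.219))/2 ≈ 0.609, so 61%.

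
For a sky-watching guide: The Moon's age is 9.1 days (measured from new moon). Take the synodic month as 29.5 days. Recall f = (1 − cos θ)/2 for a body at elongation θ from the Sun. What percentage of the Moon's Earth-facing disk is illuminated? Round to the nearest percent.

68%

Elongation θ = 360° × 9.1/29.5 ≈ 111.1°.
Illuminated fraction = (1 − cos 111.1°)/2 = (1 − (-0.359))/2 ≈ 0.680, so 68%.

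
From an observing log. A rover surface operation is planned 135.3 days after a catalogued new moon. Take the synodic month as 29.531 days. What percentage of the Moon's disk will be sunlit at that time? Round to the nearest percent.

94%

135.3 d spans 4 complete synodic months (4 × 29.531 = 118.12 d) plus 17.18 d.
Elongation θ = 360° × 17.18/29.531 ≈ 209.4°.
Illuminated fraction = (1 − cos 209.4°)/2 = (1 − (-0.871))/2 ≈ 0.936, so 94%.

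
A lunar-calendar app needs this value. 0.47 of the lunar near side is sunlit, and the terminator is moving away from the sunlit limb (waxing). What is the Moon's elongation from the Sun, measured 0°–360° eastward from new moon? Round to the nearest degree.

87°

cos θ = 1 − 2f = 0.060, giving a principal value of 86.6°.
Waxing ⇒ before full, so θ = 86.6°.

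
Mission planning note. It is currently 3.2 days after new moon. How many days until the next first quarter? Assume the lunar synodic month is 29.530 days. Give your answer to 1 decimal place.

First quarter occurs at elongation 90°, i.e. at age 29.530 × 90/360 = 7.383 d.
So 4.183 days remain (7.383 − 3.2).

4.2 days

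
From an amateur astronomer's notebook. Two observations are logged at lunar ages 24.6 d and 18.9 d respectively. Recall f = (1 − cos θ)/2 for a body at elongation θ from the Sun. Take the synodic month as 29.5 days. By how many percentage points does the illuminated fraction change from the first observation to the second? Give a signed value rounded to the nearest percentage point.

θ₁ = 360° × 24.6/29.5 = 300.2°, f₁ = (1 − cos θ₁)/2 = 0.248.
θ₂ = 360° × 18.9/29.5 = 230.6°, f₂ = (1 − cos θ₂)/2 = 0.817.
Change = f₂ − f₁ = +0.569 → +57 percentage points.

+57 pp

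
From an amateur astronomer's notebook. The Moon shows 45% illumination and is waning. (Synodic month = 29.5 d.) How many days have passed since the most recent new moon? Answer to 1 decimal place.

From f = (1 − cos θ)/2: cos θ = 1 − 2×0.45 = 0.100; arccos → 84.3°.
A waning Moon lies in 180°–360°, so θ = 360° − 84.3° = 275.7°.
That fraction of the synodic month is 275.7/360 × 29.5 d ≈ 22.60 d.

22.6 days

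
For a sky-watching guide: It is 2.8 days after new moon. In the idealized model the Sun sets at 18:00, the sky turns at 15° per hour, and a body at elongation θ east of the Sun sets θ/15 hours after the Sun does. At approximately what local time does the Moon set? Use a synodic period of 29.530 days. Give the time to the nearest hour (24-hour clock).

The Moon has covered 2.8/29.530 of its cycle, so θ ≈ 360° × 2.8/29.530 = 34.1°.
The Moon trails the Sun by θ/15 = 34.1/15 ≈ 2.28 hours.
18:00 + 2.28 h ≈ 20:17 → 20:00 to the nearest hour.

20:00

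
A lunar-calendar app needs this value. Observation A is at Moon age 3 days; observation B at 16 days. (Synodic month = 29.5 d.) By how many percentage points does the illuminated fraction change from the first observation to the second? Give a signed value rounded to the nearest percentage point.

+88 pp

First observation: θ = 360°·3/29.5 = 36.6°, so f = 0.099.
Second observation: θ = 195.3°, f = 0.982.
Δf = 0.982 − 0.099 = +0.884, i.e. +88 pp.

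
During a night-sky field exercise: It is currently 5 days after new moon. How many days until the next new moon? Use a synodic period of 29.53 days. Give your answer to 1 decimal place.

24.5 days

One full lunation from the last new moon is 29.53 d; remaining = 29.53 − 5 = 24.530 d.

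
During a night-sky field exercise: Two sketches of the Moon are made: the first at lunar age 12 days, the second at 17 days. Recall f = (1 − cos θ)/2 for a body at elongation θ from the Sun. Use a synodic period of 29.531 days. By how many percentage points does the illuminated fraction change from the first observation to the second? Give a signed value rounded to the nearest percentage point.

+3 pp

First observation: θ = 360°·12/29.531 = 146.3°, so f = 0.916.
Second observation: θ = 207.2°, f = 0.945.
Δf = 0.945 − 0.916 = +0.029, i.e. +3 pp.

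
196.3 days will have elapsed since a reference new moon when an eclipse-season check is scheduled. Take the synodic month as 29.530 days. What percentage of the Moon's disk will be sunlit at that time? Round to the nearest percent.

80%

Reduce mod P: 196.3 − 6×29.530 = 19.12 d into the current lunation.
Elongation θ = 360° × 19.12/29.530 ≈ 233.1°.
cos 233.1° = (-0.601), so f = (1 − (-0.601))/2 = 0.800, so 80%.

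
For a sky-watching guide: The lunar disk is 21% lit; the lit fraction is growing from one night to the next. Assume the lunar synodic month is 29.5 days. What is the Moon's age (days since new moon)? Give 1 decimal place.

4.5 days

From f = (1 − cos θ)/2: cos θ = 1 − 2×0.21 = 0.580; arccos → 54.5°.
Waxing ⇒ before full, so θ = 54.5°.
That fraction of the synodic month is 54.5/360 × 29.5 d ≈ 4.47 d.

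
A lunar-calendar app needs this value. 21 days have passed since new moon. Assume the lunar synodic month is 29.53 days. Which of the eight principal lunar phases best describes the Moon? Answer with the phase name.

θ ≈ 360° × 21/29.53 = 256°, which falls in the last quarter sector.

last quarter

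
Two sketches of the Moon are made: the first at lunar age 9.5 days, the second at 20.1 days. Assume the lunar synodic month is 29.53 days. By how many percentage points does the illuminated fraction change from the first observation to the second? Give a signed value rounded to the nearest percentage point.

-1 pp

θ₁ = 360° × 9.5/29.53 = 115.8°, f₁ = (1 − cos θ₁)/2 = 0.718.
θ₂ = 360° × 20.1/29.53 = 245.0°, f₂ = (1 − cos θ₂)/2 = 0.711.
Change = f₂ − f₁ = -0.007 → -1 percentage points.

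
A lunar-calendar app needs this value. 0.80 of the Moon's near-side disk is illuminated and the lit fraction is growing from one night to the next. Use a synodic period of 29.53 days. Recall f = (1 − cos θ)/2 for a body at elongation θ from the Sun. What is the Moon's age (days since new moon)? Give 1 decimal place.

10.4 days

cos θ = 1 − 2f = -0.600, giving a principal value of 126.9°.
The Moon is waxing (0°–180°), so θ = 126.9° directly.
At 360°/29.53 d per day, 126.9° corresponds to 10.41 days.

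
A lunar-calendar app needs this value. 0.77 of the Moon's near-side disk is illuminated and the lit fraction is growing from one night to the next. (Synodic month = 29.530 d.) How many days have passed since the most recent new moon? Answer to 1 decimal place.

10.1 days

Invert f = (1 − cos θ)/2 to get cos θ = 1 − 2(0.77) = -0.540, hence θ₀ = arccos -0.540 = 122.7°.
Before full moon the principal value applies: θ = 122.7°.
Age = 29.530 × 122.7°/360° ≈ 10.06 days.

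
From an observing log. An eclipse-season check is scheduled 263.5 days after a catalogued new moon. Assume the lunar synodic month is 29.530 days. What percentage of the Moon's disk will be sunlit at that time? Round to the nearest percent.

6%

263.5/29.530 = 8.923 lunations, so 8 complete cycles and 27.26 d into the next.
The Moon has covered 27.26/29.530 of its cycle, so θ ≈ 360° × 27.26/29.530 = 332.3°.
cos 332.3° = 0.886, so f = (1 − 0.886)/2 = 0.057, so 6%.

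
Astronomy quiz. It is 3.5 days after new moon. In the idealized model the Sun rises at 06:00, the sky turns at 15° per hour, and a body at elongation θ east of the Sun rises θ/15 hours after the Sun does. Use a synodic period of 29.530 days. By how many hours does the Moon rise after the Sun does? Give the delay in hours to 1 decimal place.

2.8 h

Phase angle: θ = 360°·(3.5 d)/(29.530 d) = 42.7°.
At 15° of sky rotation per hour, 42.7° corresponds to a 2.84 h lag.
So the Moon rises 2.84 h after the Sun.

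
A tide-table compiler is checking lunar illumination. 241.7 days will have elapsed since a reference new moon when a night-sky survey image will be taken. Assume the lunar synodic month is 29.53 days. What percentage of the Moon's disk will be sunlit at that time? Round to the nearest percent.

30%

241.7 d spans 8 complete synodic months (8 × 29.53 = 236.24 d) plus 5.46 d.
Phase angle: θ = 360°·(5.46 d)/(29.53 d) = 66.6°.
With cos θ = 0.398, the lit fraction is (1 − 0.398)/2 ≈ 0.301, so 30%.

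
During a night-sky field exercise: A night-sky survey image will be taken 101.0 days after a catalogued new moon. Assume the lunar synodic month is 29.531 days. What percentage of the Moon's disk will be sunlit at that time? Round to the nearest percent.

94%

Reduce mod P: 101.0 − 3×29.531 = 12.41 d into the current lunation.
The Moon has covered 12.41/29.531 of its cycle, so θ ≈ 360° × 12.41/29.531 = 151.2°.
Illuminated fraction = (1 − cos 151.2°)/2 = (1 − (-0.877))/2 ≈ 0.938, so 94%.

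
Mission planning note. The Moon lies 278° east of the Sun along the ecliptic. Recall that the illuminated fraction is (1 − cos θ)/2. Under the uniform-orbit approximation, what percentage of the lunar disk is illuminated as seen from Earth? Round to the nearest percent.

f = (1 − cos 278°)/2 = (1 − 0.139)/2 ≈ 0.430, i.e. 43%.

43%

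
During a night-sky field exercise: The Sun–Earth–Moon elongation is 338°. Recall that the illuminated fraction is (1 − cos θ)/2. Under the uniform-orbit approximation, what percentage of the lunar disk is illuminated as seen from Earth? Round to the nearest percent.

4%

Half-versine of 338°: (1 − 0.927)/2 = 0.036, i.e. 4%.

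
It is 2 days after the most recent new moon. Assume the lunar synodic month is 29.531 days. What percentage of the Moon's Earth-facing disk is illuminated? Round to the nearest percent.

The Moon has covered 2/29.531 of its cycle, so θ ≈ 360° × 2/29.531 = 24.4°.
Illuminated fraction = (1 − cos 24.4°)/2 = (1 − 0.911)/2 ≈ 0.045, so 4%.

4%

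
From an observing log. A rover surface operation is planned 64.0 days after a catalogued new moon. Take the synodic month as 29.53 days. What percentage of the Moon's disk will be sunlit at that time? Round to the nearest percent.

64.0 d spans 2 complete synodic months (2 × 29.53 = 59.06 d) plus 4.94 d.
The Moon has covered 4.94/29.53 of its cycle, so θ ≈ 360° × 4.94/29.53 = 60.2°.
With cos θ = 0.497, the lit fraction is (1 − 0.497)/2 ≈ 0.252, so 25%.

25%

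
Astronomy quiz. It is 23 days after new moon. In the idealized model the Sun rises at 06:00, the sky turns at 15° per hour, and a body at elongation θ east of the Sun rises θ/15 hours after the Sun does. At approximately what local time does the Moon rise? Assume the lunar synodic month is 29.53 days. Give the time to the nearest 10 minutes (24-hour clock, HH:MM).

The Moon has covered 23/29.53 of its cycle, so θ ≈ 360° × 23/29.53 = 280.4°.
Delay after the Sun = 280.4° / (15°/h) ≈ 18.69 h.
06:00 + 18.693 h ≈ 00:42 → 00:40 to the nearest ten minutes.

00:40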